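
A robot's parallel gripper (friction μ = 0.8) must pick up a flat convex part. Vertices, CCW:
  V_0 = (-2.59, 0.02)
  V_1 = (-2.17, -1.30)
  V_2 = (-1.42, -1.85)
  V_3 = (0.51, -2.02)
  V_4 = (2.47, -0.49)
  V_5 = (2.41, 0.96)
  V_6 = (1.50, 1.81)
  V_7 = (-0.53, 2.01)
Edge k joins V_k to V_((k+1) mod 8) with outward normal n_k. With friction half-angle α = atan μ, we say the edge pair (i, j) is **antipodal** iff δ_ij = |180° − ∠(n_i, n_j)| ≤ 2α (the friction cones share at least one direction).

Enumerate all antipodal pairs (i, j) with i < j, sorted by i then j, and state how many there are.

α = atan 0.8 = 38.66°;  2α = 77.32°
n_0 = (-0.9529, -0.3032)
n_1 = (-0.5914, -0.8064)
n_2 = (-0.0877, -0.9961)
n_3 = (+0.6153, -0.7883)
n_4 = (+0.9991, +0.0413)
n_5 = (+0.6826, +0.7308)
n_6 = (+0.0980, +0.9952)
n_7 = (-0.6948, +0.7192)
  (0,1): δ = 143.90°  ·
  (0,2): δ = 112.68°  ·
  (0,3): δ = 69.67°  ✓
  (0,4): δ = 15.28°  ✓
  (0,5): δ = 29.30°  ✓
  (0,6): δ = 66.72°  ✓
  (0,7): δ = 116.36°  ·
  (1,2): δ = 148.78°  ·
  (1,3): δ = 105.77°  ·
  (1,4): δ = 51.38°  ✓
  (1,5): δ = 6.79°  ✓
  (1,6): δ = 30.63°  ✓
  (1,7): δ = 80.26°  ·
  (2,3): δ = 136.99°  ·
  (2,4): δ = 82.60°  ·
  (2,5): δ = 38.01°  ✓
  (2,6): δ = 0.59°  ✓
  (2,7): δ = 49.04°  ✓
  (3,4): δ = 125.61°  ·
  (3,5): δ = 81.02°  ·
  (3,6): δ = 43.60°  ✓
  (3,7): δ = 6.03°  ✓
  (4,5): δ = 135.42°  ·
  (4,6): δ = 98.00°  ·
  (4,7): δ = 48.36°  ✓
  (5,6): δ = 142.58°  ·
  (5,7): δ = 92.94°  ·
  (6,7): δ = 130.36°  ·
antipodal pairs: 13

count = 13; pairs: (0,3), (0,4), (0,5), (0,6), (1,4), (1,5), (1,6), (2,5), (2,6), (2,7), (3,6), (3,7), (4,7)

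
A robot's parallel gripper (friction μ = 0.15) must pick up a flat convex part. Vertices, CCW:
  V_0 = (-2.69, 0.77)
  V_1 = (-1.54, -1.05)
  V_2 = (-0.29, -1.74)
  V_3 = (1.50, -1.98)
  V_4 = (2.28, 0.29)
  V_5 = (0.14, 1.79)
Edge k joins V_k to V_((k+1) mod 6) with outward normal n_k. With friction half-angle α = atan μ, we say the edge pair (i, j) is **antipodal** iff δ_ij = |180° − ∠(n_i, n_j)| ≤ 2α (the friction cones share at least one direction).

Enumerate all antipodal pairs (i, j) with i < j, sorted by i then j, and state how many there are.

count = 1; pairs: (1,4)

α = atan 0.15 = 8.53°;  2α = 17.06°
n_0 = (-0.8454, -0.5342)
n_1 = (-0.4833, -0.8755)
n_2 = (-0.1329, -0.9911)
n_3 = (+0.9457, -0.3250)
n_4 = (+0.5740, +0.8189)
n_5 = (-0.3391, +0.9408)
  (0,1): δ = 151.19°  ·
  (0,2): δ = 129.92°  ·
  (0,3): δ = 51.25°  ·
  (0,4): δ = 22.68°  ·
  (0,5): δ = 77.53°  ·
  (1,2): δ = 158.74°  ·
  (1,3): δ = 80.06°  ·
  (1,4): δ = 6.13°  ✓
  (1,5): δ = 48.72°  ·
  (2,3): δ = 101.33°  ·
  (2,4): δ = 27.39°  ·
  (2,5): δ = 27.46°  ·
  (3,4): δ = 106.06°  ·
  (3,5): δ = 51.22°  ·
  (4,5): δ = 125.15°  ·
antipodal pairs: 1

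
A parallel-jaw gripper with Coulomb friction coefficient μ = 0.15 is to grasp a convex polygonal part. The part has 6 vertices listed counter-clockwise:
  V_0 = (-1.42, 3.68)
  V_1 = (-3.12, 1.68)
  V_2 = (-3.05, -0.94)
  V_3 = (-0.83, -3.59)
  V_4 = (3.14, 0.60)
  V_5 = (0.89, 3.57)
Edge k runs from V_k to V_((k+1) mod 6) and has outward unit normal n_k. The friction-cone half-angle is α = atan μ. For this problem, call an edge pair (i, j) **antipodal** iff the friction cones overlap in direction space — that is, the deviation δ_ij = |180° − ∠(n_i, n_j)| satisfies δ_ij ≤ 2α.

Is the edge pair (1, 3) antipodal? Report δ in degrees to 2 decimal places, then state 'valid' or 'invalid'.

δ = 44.99°, invalid

α = atan 0.15 = 8.53°;  2α = 17.06°
edge 1: e_1 = (+0.07, -2.62);  n_1 = (-0.9996, -0.0267)
edge 3: e_3 = (+3.97, +4.19);  n_3 = (+0.7259, -0.6878)
∠(n_1, n_3) = 135.01°
δ = |180° − 135.01°| = 44.99°
44.99° > 2α = 17.06°  →  invalid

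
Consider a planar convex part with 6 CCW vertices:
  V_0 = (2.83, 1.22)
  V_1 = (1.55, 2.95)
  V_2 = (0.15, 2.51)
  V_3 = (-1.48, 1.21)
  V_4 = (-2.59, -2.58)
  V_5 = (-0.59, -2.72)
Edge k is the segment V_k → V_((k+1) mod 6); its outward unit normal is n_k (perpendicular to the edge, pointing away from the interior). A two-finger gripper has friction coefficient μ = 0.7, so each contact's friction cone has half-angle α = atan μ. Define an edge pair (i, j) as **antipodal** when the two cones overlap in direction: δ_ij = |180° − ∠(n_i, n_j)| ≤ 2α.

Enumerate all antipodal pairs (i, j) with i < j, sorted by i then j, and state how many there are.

α = atan 0.7 = 34.99°;  2α = 69.98°
n_0 = (+0.8039, +0.5948)
n_1 = (-0.2998, +0.9540)
n_2 = (-0.6235, +0.7818)
n_3 = (-0.9597, +0.2811)
n_4 = (-0.0698, -0.9976)
n_5 = (+0.7552, -0.6555)
  (0,1): δ = 109.05°  ·
  (0,2): δ = 87.92°  ·
  (0,3): δ = 52.82°  ✓
  (0,4): δ = 49.50°  ✓
  (0,5): δ = 102.54°  ·
  (1,2): δ = 158.87°  ·
  (1,3): δ = 123.77°  ·
  (1,4): δ = 21.45°  ✓
  (1,5): δ = 31.59°  ✓
  (2,3): δ = 144.90°  ·
  (2,4): δ = 42.58°  ✓
  (2,5): δ = 10.47°  ✓
  (3,4): δ = 77.68°  ·
  (3,5): δ = 24.63°  ✓
  (4,5): δ = 126.95°  ·
antipodal pairs: 7

count = 7; pairs: (0,3), (0,4), (1,4), (1,5), (2,4), (2,5), (3,5)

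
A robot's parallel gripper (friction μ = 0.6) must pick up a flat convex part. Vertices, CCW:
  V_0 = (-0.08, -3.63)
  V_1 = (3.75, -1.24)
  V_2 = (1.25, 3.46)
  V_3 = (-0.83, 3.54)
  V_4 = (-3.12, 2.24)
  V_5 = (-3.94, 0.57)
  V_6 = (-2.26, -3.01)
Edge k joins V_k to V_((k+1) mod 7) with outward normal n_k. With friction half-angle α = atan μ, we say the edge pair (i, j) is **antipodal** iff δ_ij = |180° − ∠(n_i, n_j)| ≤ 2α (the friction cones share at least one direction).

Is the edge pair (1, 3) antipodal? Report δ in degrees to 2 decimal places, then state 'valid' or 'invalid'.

α = atan 0.6 = 30.96°;  2α = 61.93°
edge 1: e_1 = (-2.50, +4.70);  n_1 = (+0.8829, +0.4696)
edge 3: e_3 = (-2.29, -1.30);  n_3 = (-0.4937, +0.8696)
∠(n_1, n_3) = 91.57°
δ = |180° − 91.57°| = 88.43°
88.43° > 2α = 61.93°  →  invalid

δ = 88.43°, invalid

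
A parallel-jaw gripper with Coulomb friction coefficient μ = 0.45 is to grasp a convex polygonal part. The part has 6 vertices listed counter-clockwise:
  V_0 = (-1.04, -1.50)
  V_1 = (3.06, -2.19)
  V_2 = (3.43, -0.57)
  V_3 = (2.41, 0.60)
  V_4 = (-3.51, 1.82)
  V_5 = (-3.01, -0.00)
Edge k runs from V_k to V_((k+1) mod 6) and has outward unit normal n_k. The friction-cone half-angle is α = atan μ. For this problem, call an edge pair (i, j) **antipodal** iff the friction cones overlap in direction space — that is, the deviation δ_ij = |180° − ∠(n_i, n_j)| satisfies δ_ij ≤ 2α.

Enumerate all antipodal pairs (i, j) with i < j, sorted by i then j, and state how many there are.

count = 6; pairs: (0,2), (0,3), (1,4), (2,4), (2,5), (3,5)

α = atan 0.45 = 24.23°;  2α = 48.46°
n_0 = (-0.1660, -0.9861)
n_1 = (+0.9749, -0.2227)
n_2 = (+0.7538, +0.6571)
n_3 = (+0.2018, +0.9794)
n_4 = (-0.9643, -0.2649)
n_5 = (-0.6058, -0.7956)
  (0,1): δ = 93.31°  ·
  (0,2): δ = 39.37°  ✓
  (0,3): δ = 2.09°  ✓
  (0,4): δ = 114.91°  ·
  (0,5): δ = 152.27°  ·
  (1,2): δ = 126.05°  ·
  (1,3): δ = 88.78°  ·
  (1,4): δ = 28.23°  ✓
  (1,5): δ = 65.58°  ·
  (2,3): δ = 142.73°  ·
  (2,4): δ = 25.72°  ✓
  (2,5): δ = 11.63°  ✓
  (3,4): δ = 62.99°  ·
  (3,5): δ = 25.64°  ✓
  (4,5): δ = 142.65°  ·
antipodal pairs: 6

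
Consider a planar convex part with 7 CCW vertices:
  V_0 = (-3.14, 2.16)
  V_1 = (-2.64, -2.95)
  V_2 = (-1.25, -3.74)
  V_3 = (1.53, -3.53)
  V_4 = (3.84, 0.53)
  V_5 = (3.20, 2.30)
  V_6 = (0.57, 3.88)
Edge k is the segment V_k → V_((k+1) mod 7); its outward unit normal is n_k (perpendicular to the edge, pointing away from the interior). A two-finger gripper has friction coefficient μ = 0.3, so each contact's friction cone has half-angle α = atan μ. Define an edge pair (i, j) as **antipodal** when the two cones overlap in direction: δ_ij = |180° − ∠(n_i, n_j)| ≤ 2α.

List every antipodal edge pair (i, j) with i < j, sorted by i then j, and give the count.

count = 3; pairs: (0,4), (1,5), (2,6)

α = atan 0.3 = 16.70°;  2α = 33.40°
n_0 = (-0.9952, -0.0974)
n_1 = (-0.4941, -0.8694)
n_2 = (+0.0753, -0.9972)
n_3 = (+0.8692, -0.4945)
n_4 = (+0.9404, +0.3400)
n_5 = (+0.5150, +0.8572)
n_6 = (-0.4206, +0.9072)
  (0,1): δ = 125.20°  ·
  (0,2): δ = 91.27°  ·
  (0,3): δ = 35.23°  ·
  (0,4): δ = 14.29°  ✓
  (0,5): δ = 53.42°  ·
  (0,6): δ = 109.28°  ·
  (1,2): δ = 146.07°  ·
  (1,3): δ = 90.03°  ·
  (1,4): δ = 40.51°  ·
  (1,5): δ = 1.38°  ✓
  (1,6): δ = 54.48°  ·
  (2,3): δ = 123.96°  ·
  (2,4): δ = 74.44°  ·
  (2,5): δ = 35.32°  ·
  (2,6): δ = 20.55°  ✓
  (3,4): δ = 130.48°  ·
  (3,5): δ = 91.36°  ·
  (3,6): δ = 35.49°  ·
  (4,5): δ = 140.87°  ·
  (4,6): δ = 85.01°  ·
  (5,6): δ = 124.13°  ·
antipodal pairs: 3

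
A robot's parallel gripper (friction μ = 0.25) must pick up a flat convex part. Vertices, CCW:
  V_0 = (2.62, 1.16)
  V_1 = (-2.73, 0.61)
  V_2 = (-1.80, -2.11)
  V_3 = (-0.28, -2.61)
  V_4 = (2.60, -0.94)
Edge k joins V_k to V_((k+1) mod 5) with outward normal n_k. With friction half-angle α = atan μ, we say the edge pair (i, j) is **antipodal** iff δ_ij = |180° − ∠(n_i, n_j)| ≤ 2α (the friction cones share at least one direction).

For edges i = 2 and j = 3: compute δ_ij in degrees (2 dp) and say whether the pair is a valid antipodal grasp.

α = atan 0.25 = 14.04°;  2α = 28.07°
edge 2: e_2 = (+1.52, -0.50);  n_2 = (-0.3125, -0.9499)
edge 3: e_3 = (+2.88, +1.67);  n_3 = (+0.5016, -0.8651)
∠(n_2, n_3) = 48.32°
δ = |180° − 48.32°| = 131.68°
131.68° > 2α = 28.07°  →  invalid

δ = 131.68°, invalid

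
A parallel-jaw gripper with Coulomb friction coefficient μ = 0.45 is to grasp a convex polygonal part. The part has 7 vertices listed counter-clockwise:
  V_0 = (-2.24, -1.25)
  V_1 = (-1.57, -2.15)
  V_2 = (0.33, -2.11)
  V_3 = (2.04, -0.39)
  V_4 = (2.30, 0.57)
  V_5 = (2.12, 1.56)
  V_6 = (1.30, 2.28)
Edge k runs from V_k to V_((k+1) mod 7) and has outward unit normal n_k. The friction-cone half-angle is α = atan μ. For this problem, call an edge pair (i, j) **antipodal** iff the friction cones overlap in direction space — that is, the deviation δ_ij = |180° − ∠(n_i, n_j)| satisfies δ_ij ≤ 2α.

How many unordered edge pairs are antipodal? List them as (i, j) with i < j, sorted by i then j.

count = 6; pairs: (0,4), (0,5), (1,5), (1,6), (2,6), (3,6)

α = atan 0.45 = 24.23°;  2α = 48.46°
n_0 = (-0.8021, -0.5971)
n_1 = (+0.0210, -0.9998)
n_2 = (+0.7092, -0.7050)
n_3 = (+0.9652, -0.2614)
n_4 = (+0.9839, +0.1789)
n_5 = (+0.6598, +0.7514)
n_6 = (-0.7061, +0.7081)
  (0,1): δ = 125.46°  ·
  (0,2): δ = 81.50°  ·
  (0,3): δ = 51.82°  ·
  (0,4): δ = 26.36°  ✓
  (0,5): δ = 12.05°  ✓
  (0,6): δ = 98.25°  ·
  (1,2): δ = 136.04°  ·
  (1,3): δ = 106.36°  ·
  (1,4): δ = 80.90°  ·
  (1,5): δ = 42.49°  ✓
  (1,6): δ = 43.71°  ✓
  (2,3): δ = 150.32°  ·
  (2,4): δ = 124.86°  ·
  (2,5): δ = 86.45°  ·
  (2,6): δ = 0.25°  ✓
  (3,4): δ = 154.54°  ·
  (3,5): δ = 116.13°  ·
  (3,6): δ = 29.93°  ✓
  (4,5): δ = 141.59°  ·
  (4,6): δ = 55.39°  ·
  (5,6): δ = 93.80°  ·
antipodal pairs: 6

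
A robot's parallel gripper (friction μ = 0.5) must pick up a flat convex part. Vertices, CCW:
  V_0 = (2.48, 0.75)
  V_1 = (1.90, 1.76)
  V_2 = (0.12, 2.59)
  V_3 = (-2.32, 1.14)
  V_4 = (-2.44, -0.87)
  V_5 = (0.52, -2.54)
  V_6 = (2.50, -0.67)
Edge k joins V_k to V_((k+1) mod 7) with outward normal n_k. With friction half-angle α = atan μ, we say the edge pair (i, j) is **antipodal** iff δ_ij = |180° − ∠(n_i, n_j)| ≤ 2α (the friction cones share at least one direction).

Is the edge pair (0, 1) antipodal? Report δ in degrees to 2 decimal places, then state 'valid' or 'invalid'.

δ = 144.87°, invalid

α = atan 0.5 = 26.57°;  2α = 53.13°
edge 0: e_0 = (-0.58, +1.01);  n_0 = (+0.8672, +0.4980)
edge 1: e_1 = (-1.78, +0.83);  n_1 = (+0.4226, +0.9063)
∠(n_0, n_1) = 35.13°
δ = |180° − 35.13°| = 144.87°
144.87° > 2α = 53.13°  →  invalid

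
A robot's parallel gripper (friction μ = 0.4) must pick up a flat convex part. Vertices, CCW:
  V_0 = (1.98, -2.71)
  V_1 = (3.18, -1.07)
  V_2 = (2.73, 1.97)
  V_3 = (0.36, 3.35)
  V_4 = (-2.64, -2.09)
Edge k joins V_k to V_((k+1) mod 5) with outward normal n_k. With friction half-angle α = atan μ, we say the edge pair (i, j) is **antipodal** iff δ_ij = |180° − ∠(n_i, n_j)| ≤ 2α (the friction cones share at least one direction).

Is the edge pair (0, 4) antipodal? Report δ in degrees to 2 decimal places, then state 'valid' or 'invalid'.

α = atan 0.4 = 21.80°;  2α = 43.60°
edge 0: e_0 = (+1.20, +1.64);  n_0 = (+0.8070, -0.5905)
edge 4: e_4 = (+4.62, -0.62);  n_4 = (-0.1330, -0.9911)
∠(n_0, n_4) = 61.45°
δ = |180° − 61.45°| = 118.55°
118.55° > 2α = 43.60°  →  invalid

δ = 118.55°, invalid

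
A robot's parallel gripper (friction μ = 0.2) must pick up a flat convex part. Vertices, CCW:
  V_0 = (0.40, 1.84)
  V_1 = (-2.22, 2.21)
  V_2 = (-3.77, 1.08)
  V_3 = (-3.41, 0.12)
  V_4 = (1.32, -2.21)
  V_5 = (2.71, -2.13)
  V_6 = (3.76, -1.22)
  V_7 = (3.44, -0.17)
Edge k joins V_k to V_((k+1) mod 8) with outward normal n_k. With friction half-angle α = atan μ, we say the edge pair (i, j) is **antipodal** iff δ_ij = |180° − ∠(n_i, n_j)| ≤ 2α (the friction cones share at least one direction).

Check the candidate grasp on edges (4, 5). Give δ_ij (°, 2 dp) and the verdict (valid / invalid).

α = atan 0.2 = 11.31°;  2α = 22.62°
edge 4: e_4 = (+1.39, +0.08);  n_4 = (+0.0575, -0.9983)
edge 5: e_5 = (+1.05, +0.91);  n_5 = (+0.6549, -0.7557)
∠(n_4, n_5) = 37.62°
δ = |180° − 37.62°| = 142.38°
142.38° > 2α = 22.62°  →  invalid

δ = 142.38°, invalid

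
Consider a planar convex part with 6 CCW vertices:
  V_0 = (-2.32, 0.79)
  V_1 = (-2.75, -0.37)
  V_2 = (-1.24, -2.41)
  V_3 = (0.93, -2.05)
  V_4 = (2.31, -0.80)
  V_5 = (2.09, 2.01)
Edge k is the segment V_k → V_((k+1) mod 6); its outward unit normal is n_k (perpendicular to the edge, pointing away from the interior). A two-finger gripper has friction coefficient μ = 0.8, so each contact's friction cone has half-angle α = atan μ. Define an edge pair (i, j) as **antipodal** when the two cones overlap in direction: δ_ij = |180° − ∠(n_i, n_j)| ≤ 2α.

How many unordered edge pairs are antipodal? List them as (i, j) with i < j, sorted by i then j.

count = 7; pairs: (0,2), (0,3), (0,4), (1,4), (1,5), (2,5), (3,5)

α = atan 0.8 = 38.66°;  2α = 77.32°
n_0 = (-0.9377, +0.3476)
n_1 = (-0.8038, -0.5949)
n_2 = (+0.1637, -0.9865)
n_3 = (+0.6713, -0.7412)
n_4 = (+0.9969, +0.0781)
n_5 = (-0.2666, +0.9638)
  (0,1): δ = 123.15°  ·
  (0,2): δ = 60.24°  ✓
  (0,3): δ = 27.49°  ✓
  (0,4): δ = 24.82°  ✓
  (0,5): δ = 125.80°  ·
  (1,2): δ = 117.09°  ·
  (1,3): δ = 84.34°  ·
  (1,4): δ = 32.03°  ✓
  (1,5): δ = 68.96°  ✓
  (2,3): δ = 147.25°  ·
  (2,4): δ = 94.94°  ·
  (2,5): δ = 6.04°  ✓
  (3,4): δ = 127.69°  ·
  (3,5): δ = 26.71°  ✓
  (4,5): δ = 79.01°  ·
antipodal pairs: 7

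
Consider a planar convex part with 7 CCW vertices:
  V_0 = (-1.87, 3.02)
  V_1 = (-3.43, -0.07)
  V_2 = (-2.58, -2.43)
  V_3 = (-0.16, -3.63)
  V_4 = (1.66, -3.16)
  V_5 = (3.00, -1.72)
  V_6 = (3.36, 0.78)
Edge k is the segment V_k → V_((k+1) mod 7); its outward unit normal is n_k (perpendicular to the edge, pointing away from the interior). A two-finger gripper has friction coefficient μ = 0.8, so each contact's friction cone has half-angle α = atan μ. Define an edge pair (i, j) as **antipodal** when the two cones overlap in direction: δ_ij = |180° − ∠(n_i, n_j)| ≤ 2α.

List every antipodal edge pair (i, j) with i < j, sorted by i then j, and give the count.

count = 10; pairs: (0,3), (0,4), (0,5), (1,4), (1,5), (1,6), (2,5), (2,6), (3,6), (4,6)

α = atan 0.8 = 38.66°;  2α = 77.32°
n_0 = (-0.8927, +0.4507)
n_1 = (-0.9408, -0.3389)
n_2 = (-0.4442, -0.8959)
n_3 = (+0.2500, -0.9682)
n_4 = (+0.7321, -0.6812)
n_5 = (+0.9898, -0.1425)
n_6 = (+0.3937, +0.9192)
  (0,1): δ = 133.41°  ·
  (0,2): δ = 89.59°  ·
  (0,3): δ = 48.73°  ✓
  (0,4): δ = 16.15°  ✓
  (0,5): δ = 18.59°  ✓
  (0,6): δ = 93.60°  ·
  (1,2): δ = 136.18°  ·
  (1,3): δ = 95.33°  ·
  (1,4): δ = 62.75°  ✓
  (1,5): δ = 28.00°  ✓
  (1,6): δ = 47.01°  ✓
  (2,3): δ = 139.14°  ·
  (2,4): δ = 106.56°  ·
  (2,5): δ = 71.82°  ✓
  (2,6): δ = 3.19°  ✓
  (3,4): δ = 147.42°  ·
  (3,5): δ = 112.67°  ·
  (3,6): δ = 37.67°  ✓
  (4,5): δ = 145.25°  ·
  (4,6): δ = 70.25°  ✓
  (5,6): δ = 104.99°  ·
antipodal pairs: 10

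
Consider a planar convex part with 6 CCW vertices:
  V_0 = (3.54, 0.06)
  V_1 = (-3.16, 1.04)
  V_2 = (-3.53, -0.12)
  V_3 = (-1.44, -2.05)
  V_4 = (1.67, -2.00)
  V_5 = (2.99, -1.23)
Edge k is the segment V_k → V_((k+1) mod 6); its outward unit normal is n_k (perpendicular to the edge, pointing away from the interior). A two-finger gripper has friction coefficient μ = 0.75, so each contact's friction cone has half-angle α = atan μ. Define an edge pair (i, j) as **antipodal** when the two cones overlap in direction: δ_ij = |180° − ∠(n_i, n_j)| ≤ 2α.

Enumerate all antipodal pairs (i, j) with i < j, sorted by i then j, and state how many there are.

count = 7; pairs: (0,2), (0,3), (0,4), (1,3), (1,4), (1,5), (2,5)

α = atan 0.75 = 36.87°;  2α = 73.74°
n_0 = (+0.1447, +0.9895)
n_1 = (-0.9527, +0.3039)
n_2 = (-0.6784, -0.7347)
n_3 = (+0.0161, -0.9999)
n_4 = (+0.5039, -0.8638)
n_5 = (+0.9199, -0.3922)
  (0,1): δ = 99.37°  ·
  (0,2): δ = 34.40°  ✓
  (0,3): δ = 9.24°  ✓
  (0,4): δ = 38.58°  ✓
  (0,5): δ = 75.23°  ·
  (1,2): δ = 115.03°  ·
  (1,3): δ = 71.39°  ✓
  (1,4): δ = 42.05°  ✓
  (1,5): δ = 5.40°  ✓
  (2,3): δ = 136.36°  ·
  (2,4): δ = 107.02°  ·
  (2,5): δ = 70.37°  ✓
  (3,4): δ = 150.66°  ·
  (3,5): δ = 114.01°  ·
  (4,5): δ = 143.35°  ·
antipodal pairs: 7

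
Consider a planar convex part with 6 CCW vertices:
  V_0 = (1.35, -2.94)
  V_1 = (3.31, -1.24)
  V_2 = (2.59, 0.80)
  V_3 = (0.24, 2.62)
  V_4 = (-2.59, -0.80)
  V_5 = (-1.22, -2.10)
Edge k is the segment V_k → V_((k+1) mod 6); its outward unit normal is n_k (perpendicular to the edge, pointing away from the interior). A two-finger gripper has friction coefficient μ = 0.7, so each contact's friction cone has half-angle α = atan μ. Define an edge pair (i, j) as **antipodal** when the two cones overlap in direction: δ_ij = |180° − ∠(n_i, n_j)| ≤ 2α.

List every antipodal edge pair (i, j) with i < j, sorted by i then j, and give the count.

α = atan 0.7 = 34.99°;  2α = 69.98°
n_0 = (+0.6552, -0.7554)
n_1 = (+0.9430, +0.3328)
n_2 = (+0.6123, +0.7906)
n_3 = (-0.7704, +0.6375)
n_4 = (-0.6883, -0.7254)
n_5 = (-0.3107, -0.9505)
  (0,1): δ = 111.50°  ·
  (0,2): δ = 78.69°  ·
  (0,3): δ = 9.46°  ✓
  (0,4): δ = 95.57°  ·
  (0,5): δ = 120.96°  ·
  (1,2): δ = 147.20°  ·
  (1,3): δ = 59.05°  ✓
  (1,4): δ = 27.06°  ✓
  (1,5): δ = 52.46°  ✓
  (2,3): δ = 91.85°  ·
  (2,4): δ = 5.74°  ✓
  (2,5): δ = 19.66°  ✓
  (3,4): δ = 93.89°  ·
  (3,5): δ = 68.49°  ✓
  (4,5): δ = 154.60°  ·
antipodal pairs: 7

count = 7; pairs: (0,3), (1,3), (1,4), (1,5), (2,4), (2,5), (3,5)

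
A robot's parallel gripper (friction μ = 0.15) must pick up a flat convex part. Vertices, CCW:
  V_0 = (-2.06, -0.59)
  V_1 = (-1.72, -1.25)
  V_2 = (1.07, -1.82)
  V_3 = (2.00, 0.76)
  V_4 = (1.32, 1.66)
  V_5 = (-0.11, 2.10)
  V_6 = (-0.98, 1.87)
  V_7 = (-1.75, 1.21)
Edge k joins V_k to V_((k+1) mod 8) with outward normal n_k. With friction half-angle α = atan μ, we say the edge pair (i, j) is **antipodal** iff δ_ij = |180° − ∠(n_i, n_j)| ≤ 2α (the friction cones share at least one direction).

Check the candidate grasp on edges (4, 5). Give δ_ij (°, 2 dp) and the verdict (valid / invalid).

δ = 148.09°, invalid

α = atan 0.15 = 8.53°;  2α = 17.06°
edge 4: e_4 = (-1.43, +0.44);  n_4 = (+0.2941, +0.9558)
edge 5: e_5 = (-0.87, -0.23);  n_5 = (-0.2556, +0.9668)
∠(n_4, n_5) = 31.91°
δ = |180° − 31.91°| = 148.09°
148.09° > 2α = 17.06°  →  invalid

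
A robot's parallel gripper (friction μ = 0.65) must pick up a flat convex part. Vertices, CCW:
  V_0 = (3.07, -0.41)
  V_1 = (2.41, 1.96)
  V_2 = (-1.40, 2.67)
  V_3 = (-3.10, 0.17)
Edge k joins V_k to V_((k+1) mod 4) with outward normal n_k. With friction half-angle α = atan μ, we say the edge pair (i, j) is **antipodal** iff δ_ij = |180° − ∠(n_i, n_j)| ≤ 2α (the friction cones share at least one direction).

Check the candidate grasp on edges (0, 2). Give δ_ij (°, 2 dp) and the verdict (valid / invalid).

α = atan 0.65 = 33.02°;  2α = 66.05°
edge 0: e_0 = (-0.66, +2.37);  n_0 = (+0.9633, +0.2683)
edge 2: e_2 = (-1.70, -2.50);  n_2 = (-0.8269, +0.5623)
∠(n_0, n_2) = 130.22°
δ = |180° − 130.22°| = 49.78°
49.78° ≤ 2α = 66.05°  →  valid

δ = 49.78°, valid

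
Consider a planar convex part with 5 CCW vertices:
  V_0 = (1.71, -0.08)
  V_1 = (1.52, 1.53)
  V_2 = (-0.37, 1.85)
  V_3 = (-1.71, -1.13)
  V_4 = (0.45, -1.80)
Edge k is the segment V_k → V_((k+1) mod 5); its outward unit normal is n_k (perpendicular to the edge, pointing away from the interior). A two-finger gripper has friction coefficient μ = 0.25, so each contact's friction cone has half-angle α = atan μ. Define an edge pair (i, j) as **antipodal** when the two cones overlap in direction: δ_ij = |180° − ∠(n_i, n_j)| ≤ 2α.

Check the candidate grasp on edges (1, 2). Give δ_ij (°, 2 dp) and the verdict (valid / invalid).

δ = 104.60°, invalid

α = atan 0.25 = 14.04°;  2α = 28.07°
edge 1: e_1 = (-1.89, +0.32);  n_1 = (+0.1669, +0.9860)
edge 2: e_2 = (-1.34, -2.98);  n_2 = (-0.9120, +0.4101)
∠(n_1, n_2) = 75.40°
δ = |180° − 75.40°| = 104.60°
104.60° > 2α = 28.07°  →  invalid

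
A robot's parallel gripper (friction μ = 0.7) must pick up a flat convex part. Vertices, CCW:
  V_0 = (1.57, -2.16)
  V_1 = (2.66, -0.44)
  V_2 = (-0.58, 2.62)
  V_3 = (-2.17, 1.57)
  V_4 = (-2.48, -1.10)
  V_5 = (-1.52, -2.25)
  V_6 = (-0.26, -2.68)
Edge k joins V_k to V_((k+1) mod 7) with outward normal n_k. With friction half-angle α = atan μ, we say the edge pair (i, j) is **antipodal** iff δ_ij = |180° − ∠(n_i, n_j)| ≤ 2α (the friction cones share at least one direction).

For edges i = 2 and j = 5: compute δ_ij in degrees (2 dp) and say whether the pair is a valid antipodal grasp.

δ = 52.28°, valid

α = atan 0.7 = 34.99°;  2α = 69.98°
edge 2: e_2 = (-1.59, -1.05);  n_2 = (-0.5511, +0.8345)
edge 5: e_5 = (+1.26, -0.43);  n_5 = (-0.3230, -0.9464)
∠(n_2, n_5) = 127.72°
δ = |180° − 127.72°| = 52.28°
52.28° ≤ 2α = 69.98°  →  valid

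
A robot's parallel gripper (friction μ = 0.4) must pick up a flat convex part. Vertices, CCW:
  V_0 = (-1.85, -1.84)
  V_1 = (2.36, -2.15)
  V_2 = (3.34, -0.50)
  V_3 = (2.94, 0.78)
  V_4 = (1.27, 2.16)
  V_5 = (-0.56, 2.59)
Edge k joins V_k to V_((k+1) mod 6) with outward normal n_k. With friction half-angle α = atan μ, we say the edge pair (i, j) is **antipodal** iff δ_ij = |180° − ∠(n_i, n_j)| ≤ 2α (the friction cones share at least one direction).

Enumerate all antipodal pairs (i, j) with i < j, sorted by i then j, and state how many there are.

α = atan 0.4 = 21.80°;  2α = 43.60°
n_0 = (-0.0734, -0.9973)
n_1 = (+0.8598, -0.5107)
n_2 = (+0.9545, +0.2983)
n_3 = (+0.6370, +0.7709)
n_4 = (+0.2287, +0.9735)
n_5 = (-0.9601, +0.2796)
  (0,1): δ = 116.50°  ·
  (0,2): δ = 68.43°  ·
  (0,3): δ = 35.36°  ✓
  (0,4): δ = 9.01°  ✓
  (0,5): δ = 77.98°  ·
  (1,2): δ = 131.94°  ·
  (1,3): δ = 98.86°  ·
  (1,4): δ = 72.52°  ·
  (1,5): δ = 14.47°  ✓
  (2,3): δ = 146.92°  ·
  (2,4): δ = 120.58°  ·
  (2,5): δ = 33.59°  ✓
  (3,4): δ = 153.65°  ·
  (3,5): δ = 66.67°  ·
  (4,5): δ = 93.01°  ·
antipodal pairs: 4

count = 4; pairs: (0,3), (0,4), (1,5), (2,5)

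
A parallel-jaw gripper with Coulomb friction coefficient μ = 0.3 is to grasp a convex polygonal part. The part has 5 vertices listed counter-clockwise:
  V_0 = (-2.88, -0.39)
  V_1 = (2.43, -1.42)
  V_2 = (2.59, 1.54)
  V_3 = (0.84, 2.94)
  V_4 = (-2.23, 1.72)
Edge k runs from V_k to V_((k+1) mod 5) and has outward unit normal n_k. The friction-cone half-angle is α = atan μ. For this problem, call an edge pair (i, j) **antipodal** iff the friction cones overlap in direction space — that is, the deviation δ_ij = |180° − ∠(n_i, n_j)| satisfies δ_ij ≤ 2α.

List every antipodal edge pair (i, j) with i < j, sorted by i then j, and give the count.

count = 3; pairs: (0,2), (0,3), (1,4)

α = atan 0.3 = 16.70°;  2α = 33.40°
n_0 = (-0.1904, -0.9817)
n_1 = (+0.9985, -0.0540)
n_2 = (+0.6247, +0.7809)
n_3 = (-0.3693, +0.9293)
n_4 = (-0.9557, +0.2944)
  (0,1): δ = 82.12°  ·
  (0,2): δ = 27.68°  ✓
  (0,3): δ = 32.65°  ✓
  (0,4): δ = 83.86°  ·
  (1,2): δ = 125.57°  ·
  (1,3): δ = 65.23°  ·
  (1,4): δ = 14.03°  ✓
  (2,3): δ = 119.67°  ·
  (2,4): δ = 68.46°  ·
  (3,4): δ = 128.79°  ·
antipodal pairs: 3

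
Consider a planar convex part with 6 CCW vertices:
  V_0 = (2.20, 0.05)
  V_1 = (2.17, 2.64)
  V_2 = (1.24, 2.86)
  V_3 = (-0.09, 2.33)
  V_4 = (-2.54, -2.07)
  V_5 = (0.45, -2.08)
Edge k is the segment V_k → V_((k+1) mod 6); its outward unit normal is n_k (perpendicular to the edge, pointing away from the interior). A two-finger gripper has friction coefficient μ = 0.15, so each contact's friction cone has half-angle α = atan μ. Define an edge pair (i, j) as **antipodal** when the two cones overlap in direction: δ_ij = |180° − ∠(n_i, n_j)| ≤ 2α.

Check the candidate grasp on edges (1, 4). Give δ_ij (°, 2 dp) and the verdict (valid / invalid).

δ = 13.12°, valid

α = atan 0.15 = 8.53°;  2α = 17.06°
edge 1: e_1 = (-0.93, +0.22);  n_1 = (+0.2302, +0.9731)
edge 4: e_4 = (+2.99, -0.01);  n_4 = (-0.0033, -1.0000)
∠(n_1, n_4) = 166.88°
δ = |180° − 166.88°| = 13.12°
13.12° ≤ 2α = 17.06°  →  valid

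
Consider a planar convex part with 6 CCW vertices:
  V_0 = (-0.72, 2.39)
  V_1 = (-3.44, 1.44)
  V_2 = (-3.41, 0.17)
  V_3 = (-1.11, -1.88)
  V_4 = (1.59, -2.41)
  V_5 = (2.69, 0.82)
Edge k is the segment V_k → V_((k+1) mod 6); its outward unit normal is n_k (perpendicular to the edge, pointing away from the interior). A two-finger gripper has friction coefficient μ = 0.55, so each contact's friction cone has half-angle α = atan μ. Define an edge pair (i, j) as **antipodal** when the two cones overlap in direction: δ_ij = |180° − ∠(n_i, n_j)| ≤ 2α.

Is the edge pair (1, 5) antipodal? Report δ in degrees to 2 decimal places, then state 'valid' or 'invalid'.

δ = 63.92°, invalid

α = atan 0.55 = 28.81°;  2α = 57.62°
edge 1: e_1 = (+0.03, -1.27);  n_1 = (-0.9997, -0.0236)
edge 5: e_5 = (-3.41, +1.57);  n_5 = (+0.4182, +0.9083)
∠(n_1, n_5) = 116.08°
δ = |180° − 116.08°| = 63.92°
63.92° > 2α = 57.62°  →  invalid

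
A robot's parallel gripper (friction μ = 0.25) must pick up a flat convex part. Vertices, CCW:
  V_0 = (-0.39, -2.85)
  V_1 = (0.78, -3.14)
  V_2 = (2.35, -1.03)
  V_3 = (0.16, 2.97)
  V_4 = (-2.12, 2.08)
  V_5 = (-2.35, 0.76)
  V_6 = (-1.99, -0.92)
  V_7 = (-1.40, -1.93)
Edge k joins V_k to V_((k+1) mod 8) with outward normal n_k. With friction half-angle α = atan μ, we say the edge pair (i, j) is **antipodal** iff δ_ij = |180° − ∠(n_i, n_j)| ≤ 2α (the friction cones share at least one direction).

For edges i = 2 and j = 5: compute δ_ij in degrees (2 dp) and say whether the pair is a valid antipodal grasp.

δ = 16.61°, valid

α = atan 0.25 = 14.04°;  2α = 28.07°
edge 2: e_2 = (-2.19, +4.00);  n_2 = (+0.8771, +0.4802)
edge 5: e_5 = (+0.36, -1.68);  n_5 = (-0.9778, -0.2095)
∠(n_2, n_5) = 163.39°
δ = |180° − 163.39°| = 16.61°
16.61° ≤ 2α = 28.07°  →  valid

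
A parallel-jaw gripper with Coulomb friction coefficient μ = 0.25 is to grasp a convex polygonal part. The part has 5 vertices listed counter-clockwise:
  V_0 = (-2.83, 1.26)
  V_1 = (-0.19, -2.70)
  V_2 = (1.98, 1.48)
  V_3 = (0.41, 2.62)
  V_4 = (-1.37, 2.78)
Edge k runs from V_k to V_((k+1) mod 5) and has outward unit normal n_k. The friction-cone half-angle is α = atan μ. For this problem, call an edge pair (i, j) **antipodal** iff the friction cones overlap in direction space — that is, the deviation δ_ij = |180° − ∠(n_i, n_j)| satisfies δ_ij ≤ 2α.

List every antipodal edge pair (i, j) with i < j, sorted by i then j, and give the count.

count = 2; pairs: (0,2), (1,4)

α = atan 0.25 = 14.04°;  2α = 28.07°
n_0 = (-0.8321, -0.5547)
n_1 = (+0.8875, -0.4608)
n_2 = (+0.5876, +0.8092)
n_3 = (+0.0895, +0.9960)
n_4 = (-0.7212, +0.6927)
  (0,1): δ = 61.13°  ·
  (0,2): δ = 20.33°  ✓
  (0,3): δ = 51.17°  ·
  (0,4): δ = 102.46°  ·
  (1,2): δ = 98.55°  ·
  (1,3): δ = 67.70°  ·
  (1,4): δ = 16.41°  ✓
  (2,3): δ = 149.15°  ·
  (2,4): δ = 97.86°  ·
  (3,4): δ = 128.71°  ·
antipodal pairs: 2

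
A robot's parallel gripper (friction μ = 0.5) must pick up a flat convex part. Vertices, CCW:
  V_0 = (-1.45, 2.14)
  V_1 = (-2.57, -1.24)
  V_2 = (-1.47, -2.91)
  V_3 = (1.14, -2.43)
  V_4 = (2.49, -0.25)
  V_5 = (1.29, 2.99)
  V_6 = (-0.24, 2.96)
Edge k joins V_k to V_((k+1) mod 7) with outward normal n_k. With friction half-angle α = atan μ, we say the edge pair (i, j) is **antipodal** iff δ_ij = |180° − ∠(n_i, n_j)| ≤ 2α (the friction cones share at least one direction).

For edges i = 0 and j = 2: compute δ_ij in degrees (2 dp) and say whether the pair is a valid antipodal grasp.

δ = 61.25°, invalid

α = atan 0.5 = 26.57°;  2α = 53.13°
edge 0: e_0 = (-1.12, -3.38);  n_0 = (-0.9492, +0.3145)
edge 2: e_2 = (+2.61, +0.48);  n_2 = (+0.1809, -0.9835)
∠(n_0, n_2) = 118.75°
δ = |180° − 118.75°| = 61.25°
61.25° > 2α = 53.13°  →  invalid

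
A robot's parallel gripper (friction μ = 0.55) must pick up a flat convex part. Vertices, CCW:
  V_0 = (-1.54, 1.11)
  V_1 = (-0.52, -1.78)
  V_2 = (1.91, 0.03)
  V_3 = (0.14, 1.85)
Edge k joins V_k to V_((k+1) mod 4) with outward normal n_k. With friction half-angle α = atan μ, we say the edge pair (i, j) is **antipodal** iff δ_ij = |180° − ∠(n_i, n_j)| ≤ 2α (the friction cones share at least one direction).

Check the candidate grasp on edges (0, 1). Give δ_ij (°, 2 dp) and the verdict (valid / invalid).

α = atan 0.55 = 28.81°;  2α = 57.62°
edge 0: e_0 = (+1.02, -2.89);  n_0 = (-0.9430, -0.3328)
edge 1: e_1 = (+2.43, +1.81);  n_1 = (+0.5974, -0.8020)
∠(n_0, n_1) = 107.24°
δ = |180° − 107.24°| = 72.76°
72.76° > 2α = 57.62°  →  invalid

δ = 72.76°, invalid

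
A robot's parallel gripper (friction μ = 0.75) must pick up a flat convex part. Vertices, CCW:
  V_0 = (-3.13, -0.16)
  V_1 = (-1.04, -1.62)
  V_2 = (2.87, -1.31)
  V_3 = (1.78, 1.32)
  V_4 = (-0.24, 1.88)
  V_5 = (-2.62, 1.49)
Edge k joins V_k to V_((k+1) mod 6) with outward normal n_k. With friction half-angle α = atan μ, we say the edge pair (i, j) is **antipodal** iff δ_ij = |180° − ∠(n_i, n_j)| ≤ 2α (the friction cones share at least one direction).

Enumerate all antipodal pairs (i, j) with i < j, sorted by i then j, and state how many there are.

α = atan 0.75 = 36.87°;  2α = 73.74°
n_0 = (-0.5727, -0.8198)
n_1 = (+0.0790, -0.9969)
n_2 = (+0.9238, +0.3829)
n_3 = (+0.2672, +0.9637)
n_4 = (-0.1617, +0.9868)
n_5 = (-0.9554, +0.2953)
  (0,1): δ = 140.53°  ·
  (0,2): δ = 32.55°  ✓
  (0,3): δ = 19.44°  ✓
  (0,4): δ = 44.24°  ✓
  (0,5): δ = 107.76°  ·
  (1,2): δ = 72.02°  ✓
  (1,3): δ = 20.03°  ✓
  (1,4): δ = 4.77°  ✓
  (1,5): δ = 68.29°  ✓
  (2,3): δ = 128.01°  ·
  (2,4): δ = 103.21°  ·
  (2,5): δ = 39.69°  ✓
  (3,4): δ = 155.20°  ·
  (3,5): δ = 91.68°  ·
  (4,5): δ = 116.48°  ·
antipodal pairs: 8

count = 8; pairs: (0,2), (0,3), (0,4), (1,2), (1,3), (1,4), (1,5), (2,5)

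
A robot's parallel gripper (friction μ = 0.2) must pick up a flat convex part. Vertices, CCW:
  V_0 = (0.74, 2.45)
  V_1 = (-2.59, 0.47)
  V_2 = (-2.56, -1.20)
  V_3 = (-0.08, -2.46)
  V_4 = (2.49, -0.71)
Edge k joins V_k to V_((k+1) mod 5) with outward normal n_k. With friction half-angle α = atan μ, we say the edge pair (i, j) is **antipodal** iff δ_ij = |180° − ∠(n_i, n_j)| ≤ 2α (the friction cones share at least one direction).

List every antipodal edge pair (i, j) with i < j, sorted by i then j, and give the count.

α = atan 0.2 = 11.31°;  2α = 22.62°
n_0 = (-0.5111, +0.8595)
n_1 = (-0.9998, -0.0180)
n_2 = (-0.4530, -0.8915)
n_3 = (+0.5628, -0.8266)
n_4 = (+0.8748, +0.4845)
  (0,1): δ = 119.71°  ·
  (0,2): δ = 57.67°  ·
  (0,3): δ = 3.52°  ✓
  (0,4): δ = 88.24°  ·
  (1,2): δ = 117.96°  ·
  (1,3): δ = 56.78°  ·
  (1,4): δ = 27.95°  ·
  (2,3): δ = 118.81°  ·
  (2,4): δ = 34.09°  ·
  (3,4): δ = 95.27°  ·
antipodal pairs: 1

count = 1; pairs: (0,3)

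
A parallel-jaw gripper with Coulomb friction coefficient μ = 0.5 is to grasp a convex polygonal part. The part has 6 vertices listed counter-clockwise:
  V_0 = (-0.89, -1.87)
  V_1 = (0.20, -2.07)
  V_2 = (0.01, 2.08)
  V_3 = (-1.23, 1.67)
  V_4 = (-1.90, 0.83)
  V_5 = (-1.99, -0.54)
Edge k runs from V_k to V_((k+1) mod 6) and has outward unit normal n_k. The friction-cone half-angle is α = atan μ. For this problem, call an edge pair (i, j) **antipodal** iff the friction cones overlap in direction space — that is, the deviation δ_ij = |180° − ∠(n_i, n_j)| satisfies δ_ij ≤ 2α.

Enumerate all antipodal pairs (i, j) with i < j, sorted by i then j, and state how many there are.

count = 4; pairs: (0,2), (1,3), (1,4), (1,5)

α = atan 0.5 = 26.57°;  2α = 53.13°
n_0 = (-0.1805, -0.9836)
n_1 = (+0.9990, +0.0457)
n_2 = (-0.3139, +0.9494)
n_3 = (-0.7818, +0.6236)
n_4 = (-0.9978, +0.0656)
n_5 = (-0.7706, -0.6373)
  (0,1): δ = 76.98°  ·
  (0,2): δ = 28.69°  ✓
  (0,3): δ = 61.82°  ·
  (0,4): δ = 96.64°  ·
  (0,5): δ = 139.99°  ·
  (1,2): δ = 74.33°  ·
  (1,3): δ = 41.20°  ✓
  (1,4): δ = 6.38°  ✓
  (1,5): δ = 36.97°  ✓
  (2,3): δ = 146.87°  ·
  (2,4): δ = 112.05°  ·
  (2,5): δ = 68.70°  ·
  (3,4): δ = 145.18°  ·
  (3,5): δ = 101.83°  ·
  (4,5): δ = 136.65°  ·
antipodal pairs: 4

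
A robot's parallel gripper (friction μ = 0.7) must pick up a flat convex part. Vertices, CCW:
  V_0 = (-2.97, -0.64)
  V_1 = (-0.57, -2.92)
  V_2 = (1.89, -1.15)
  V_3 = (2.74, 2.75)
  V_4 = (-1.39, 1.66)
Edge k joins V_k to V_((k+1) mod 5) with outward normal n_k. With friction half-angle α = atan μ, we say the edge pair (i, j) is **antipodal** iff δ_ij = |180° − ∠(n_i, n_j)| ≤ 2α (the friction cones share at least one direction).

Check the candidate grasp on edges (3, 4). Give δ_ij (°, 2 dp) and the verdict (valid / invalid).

α = atan 0.7 = 34.99°;  2α = 69.98°
edge 3: e_3 = (-4.13, -1.09);  n_3 = (-0.2552, +0.9669)
edge 4: e_4 = (-1.58, -2.30);  n_4 = (-0.8243, +0.5662)
∠(n_3, n_4) = 40.73°
δ = |180° − 40.73°| = 139.27°
139.27° > 2α = 69.98°  →  invalid

δ = 139.27°, invalid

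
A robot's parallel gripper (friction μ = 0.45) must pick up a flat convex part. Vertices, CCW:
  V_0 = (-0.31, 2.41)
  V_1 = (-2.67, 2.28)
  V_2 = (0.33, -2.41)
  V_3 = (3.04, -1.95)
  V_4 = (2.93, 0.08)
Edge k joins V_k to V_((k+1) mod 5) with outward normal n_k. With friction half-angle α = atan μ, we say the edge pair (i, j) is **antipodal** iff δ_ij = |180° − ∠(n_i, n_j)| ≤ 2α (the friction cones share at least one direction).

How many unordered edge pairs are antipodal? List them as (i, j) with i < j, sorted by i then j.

α = atan 0.45 = 24.23°;  2α = 48.46°
n_0 = (-0.0550, +0.9985)
n_1 = (-0.8424, -0.5388)
n_2 = (+0.1673, -0.9859)
n_3 = (+0.9985, +0.0541)
n_4 = (+0.5838, +0.8119)
  (0,1): δ = 60.55°  ·
  (0,2): δ = 6.48°  ✓
  (0,3): δ = 89.95°  ·
  (0,4): δ = 141.13°  ·
  (1,2): δ = 112.97°  ·
  (1,3): δ = 29.50°  ✓
  (1,4): δ = 21.67°  ✓
  (2,3): δ = 96.53°  ·
  (2,4): δ = 45.35°  ✓
  (3,4): δ = 128.82°  ·
antipodal pairs: 4

count = 4; pairs: (0,2), (1,3), (1,4), (2,4)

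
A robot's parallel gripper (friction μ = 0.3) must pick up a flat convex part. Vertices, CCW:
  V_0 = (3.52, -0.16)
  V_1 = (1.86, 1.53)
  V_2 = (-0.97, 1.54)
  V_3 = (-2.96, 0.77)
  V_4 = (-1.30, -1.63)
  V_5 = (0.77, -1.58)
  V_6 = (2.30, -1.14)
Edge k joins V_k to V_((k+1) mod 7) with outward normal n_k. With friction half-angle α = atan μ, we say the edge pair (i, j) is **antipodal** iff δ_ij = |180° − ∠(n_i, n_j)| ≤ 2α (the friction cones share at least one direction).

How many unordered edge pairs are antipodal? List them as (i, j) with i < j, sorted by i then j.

count = 6; pairs: (0,3), (1,4), (1,5), (2,4), (2,5), (2,6)

α = atan 0.3 = 16.70°;  2α = 33.40°
n_0 = (+0.7134, +0.7007)
n_1 = (+0.0035, +1.0000)
n_2 = (-0.3609, +0.9326)
n_3 = (-0.8224, -0.5689)
n_4 = (+0.0241, -0.9997)
n_5 = (+0.2764, -0.9610)
n_6 = (+0.6263, -0.7796)
  (0,1): δ = 134.69°  ·
  (0,2): δ = 113.33°  ·
  (0,3): δ = 9.82°  ✓
  (0,4): δ = 46.90°  ·
  (0,5): δ = 61.56°  ·
  (0,6): δ = 84.29°  ·
  (1,2): δ = 158.64°  ·
  (1,3): δ = 55.13°  ·
  (1,4): δ = 1.59°  ✓
  (1,5): δ = 16.25°  ✓
  (1,6): δ = 38.98°  ·
  (2,3): δ = 76.48°  ·
  (2,4): δ = 19.77°  ✓
  (2,5): δ = 5.11°  ✓
  (2,6): δ = 17.62°  ✓
  (3,4): δ = 123.29°  ·
  (3,5): δ = 108.63°  ·
  (3,6): δ = 85.90°  ·
  (4,5): δ = 165.34°  ·
  (4,6): δ = 142.61°  ·
  (5,6): δ = 157.27°  ·
antipodal pairs: 6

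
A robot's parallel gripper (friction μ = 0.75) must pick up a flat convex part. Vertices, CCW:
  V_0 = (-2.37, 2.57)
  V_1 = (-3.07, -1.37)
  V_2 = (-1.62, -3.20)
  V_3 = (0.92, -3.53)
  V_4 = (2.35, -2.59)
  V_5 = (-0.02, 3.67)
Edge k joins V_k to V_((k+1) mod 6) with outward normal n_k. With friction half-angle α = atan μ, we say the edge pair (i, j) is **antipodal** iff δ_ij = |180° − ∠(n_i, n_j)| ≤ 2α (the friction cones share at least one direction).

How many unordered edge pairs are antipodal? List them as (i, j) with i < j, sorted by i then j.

α = atan 0.75 = 36.87°;  2α = 73.74°
n_0 = (-0.9846, +0.1749)
n_1 = (-0.7838, -0.6210)
n_2 = (-0.1288, -0.9917)
n_3 = (+0.5493, -0.8356)
n_4 = (+0.9352, +0.3541)
n_5 = (-0.4239, +0.9057)
  (0,1): δ = 131.53°  ·
  (0,2): δ = 87.33°  ·
  (0,3): δ = 46.61°  ✓
  (0,4): δ = 30.81°  ✓
  (0,5): δ = 125.16°  ·
  (1,2): δ = 135.79°  ·
  (1,3): δ = 95.07°  ·
  (1,4): δ = 17.66°  ✓
  (1,5): δ = 76.69°  ·
  (2,3): δ = 139.28°  ·
  (2,4): δ = 61.86°  ✓
  (2,5): δ = 32.49°  ✓
  (3,4): δ = 102.58°  ·
  (3,5): δ = 8.24°  ✓
  (4,5): δ = 85.65°  ·
antipodal pairs: 6

count = 6; pairs: (0,3), (0,4), (1,4), (2,4), (2,5), (3,5)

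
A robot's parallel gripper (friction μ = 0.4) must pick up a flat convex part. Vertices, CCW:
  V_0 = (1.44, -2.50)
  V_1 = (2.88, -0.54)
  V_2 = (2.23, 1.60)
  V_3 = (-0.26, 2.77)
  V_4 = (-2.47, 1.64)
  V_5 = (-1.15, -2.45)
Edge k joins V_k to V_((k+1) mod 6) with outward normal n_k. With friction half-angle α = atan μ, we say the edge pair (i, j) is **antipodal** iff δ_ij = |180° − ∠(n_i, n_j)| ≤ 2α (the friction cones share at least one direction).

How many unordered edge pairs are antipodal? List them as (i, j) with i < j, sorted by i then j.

count = 4; pairs: (0,3), (1,4), (2,5), (3,5)

α = atan 0.4 = 21.80°;  2α = 43.60°
n_0 = (+0.8059, -0.5921)
n_1 = (+0.9568, +0.2906)
n_2 = (+0.4253, +0.9051)
n_3 = (-0.4553, +0.8904)
n_4 = (-0.9517, -0.3071)
n_5 = (-0.0193, -0.9998)
  (0,1): δ = 126.80°  ·
  (0,2): δ = 78.86°  ·
  (0,3): δ = 26.61°  ✓
  (0,4): δ = 54.19°  ·
  (0,5): δ = 125.20°  ·
  (1,2): δ = 132.06°  ·
  (1,3): δ = 79.81°  ·
  (1,4): δ = 0.99°  ✓
  (1,5): δ = 72.00°  ·
  (2,3): δ = 127.75°  ·
  (2,4): δ = 46.95°  ·
  (2,5): δ = 24.06°  ✓
  (3,4): δ = 99.19°  ·
  (3,5): δ = 28.19°  ✓
  (4,5): δ = 108.99°  ·
antipodal pairs: 4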